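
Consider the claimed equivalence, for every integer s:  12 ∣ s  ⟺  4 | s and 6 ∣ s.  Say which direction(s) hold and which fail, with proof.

(←) Suppose 4 ∣ s and 6 ∣ s. Any common multiple of 4 and 6 is a multiple of their lcm; here lcm(4, 6) = 4·6/gcd(4, 6) = 24/2 = 12, so 12 ∣ s.

(→) If 12 ∣ s, write s = 12q. Since 12 = 3·4, s = 4·(3q), so 4 ∣ s; and since 12 = 2·6, s = 6·(2q), so 6 ∣ s.

Both directions hold; the statement is true.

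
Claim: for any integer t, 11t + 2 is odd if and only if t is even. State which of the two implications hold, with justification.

(⟹) This fails: t = 1 gives 11t + 2 = 13, which is odd, but 1 is odd, not even.

(⟸) This also fails: t = 2 is even, but 11t + 2 = 24 is even, not odd.

Neither direction holds.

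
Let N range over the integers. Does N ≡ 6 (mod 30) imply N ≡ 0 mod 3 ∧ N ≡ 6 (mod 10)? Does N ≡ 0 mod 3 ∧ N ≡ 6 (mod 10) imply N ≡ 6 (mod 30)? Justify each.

(⇒) Suppose N ≡ 6 (mod 30); write N = 30j + 6. Since 3 ∣ 30, reducing mod 3 gives N ≡ 6 ≡ 0 (mod 3); since 10 ∣ 30, reducing mod 10 gives N ≡ 6 (mod 10).

(⇐) Conversely, if N ≡ 0 (mod 3) and N ≡ 6 (mod 10), then by the Chinese remainder theorem N ≡ 6 (mod 30). This is exactly N ≡ 6 (mod 30).

Both directions hold.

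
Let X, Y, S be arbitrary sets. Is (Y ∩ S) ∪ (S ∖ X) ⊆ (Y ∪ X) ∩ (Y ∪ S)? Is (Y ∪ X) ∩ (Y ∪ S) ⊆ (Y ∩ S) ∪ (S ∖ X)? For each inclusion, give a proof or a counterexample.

(⊆) This inclusion fails. Take X = ∅, Y = ∅, S = {1}; then 1 ∈ (Y ∩ S) ∪ (S ∖ X) but 1 ∉ (Y ∪ X) ∩ (Y ∪ S).

(⊇) This inclusion fails. Take X = ∅, Y = {1}, S = ∅; then 1 ∈ (Y ∪ X) ∩ (Y ∪ S) but 1 ∉ (Y ∩ S) ∪ (S ∖ X).

(⊆) fails and (⊇) fails.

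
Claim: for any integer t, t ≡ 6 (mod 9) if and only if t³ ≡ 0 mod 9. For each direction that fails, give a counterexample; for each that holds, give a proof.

(⟹) Suppose t ≡ 6 (mod 9). Write t = 9j + 6. Then (9j + 6)³ = 729j³ + 1458j² + 972j + 216 = 9(81j³ + 162j² + 108j + 24) + 0, so t³ ≡ 0 (mod 9).

(⟸) This fails: take t = 0. Then 0³ = 0 ≡ 0 (mod 9), yet 0 ≡ 0 (mod 9), not 6.

Only the forward implication holds.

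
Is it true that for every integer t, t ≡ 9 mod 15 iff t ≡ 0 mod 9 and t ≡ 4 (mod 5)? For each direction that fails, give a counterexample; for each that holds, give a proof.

(→) This fails: t = 24 gives 24 ≡ 9 (mod 15) but 24 ≡ 6 (mod 9), so the conjunction on the right does not hold.

(←) Conversely, if t ≡ 0 (mod 9) and t ≡ 4 (mod 5), then by the Chinese remainder theorem t ≡ 9 (mod 45). Since 9 ≡ 9 (mod 15) and 15 ∣ 45, we get t ≡ 9 (mod 15).

The forward direction fails; the converse holds.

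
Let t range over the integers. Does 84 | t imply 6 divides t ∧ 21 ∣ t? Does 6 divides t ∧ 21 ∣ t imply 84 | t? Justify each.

The forward direction holds; the converse fails.

(⇒) If 84 ∣ t, write t = 84q. Since 84 = 14·6, t = 6·(14q), so 6 ∣ t; and since 84 = 4·21, t = 21·(4q), so 21 ∣ t.

(⇐) This fails: take t = 42. Both 6 ∣ 42 and 21 ∣ 42, yet 42 is not a multiple of 84 (since 42 = 0·84 + 42), so 84 ∤ 42.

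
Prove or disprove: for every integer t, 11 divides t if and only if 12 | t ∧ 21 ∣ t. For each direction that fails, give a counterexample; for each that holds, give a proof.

Neither implication holds.

[⇒] This fails: take t = 11. Certainly 11 ∣ 11, but 12 ∤ 11.

[⇐] This fails: take t = 84. Both 12 ∣ 84 and 21 ∣ 84, yet 84 is not a multiple of 11 (since 84 = 7·11 + 7), so 11 ∤ 84.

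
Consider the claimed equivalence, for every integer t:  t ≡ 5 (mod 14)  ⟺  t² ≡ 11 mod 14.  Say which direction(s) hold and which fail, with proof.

(⇒) holds; (⇐) fails.

(→) Suppose t ≡ 5 (mod 14). Write t = 14j + 5. Then (14j + 5)² = 196j² + 140j + 25 = 14(14j² + 10j + 1) + 11, so t² ≡ 11 (mod 14).

(←) This fails: take t = 9. Then 9² = 81 ≡ 11 (mod 14), yet 9 ≡ 9 (mod 14), not 5.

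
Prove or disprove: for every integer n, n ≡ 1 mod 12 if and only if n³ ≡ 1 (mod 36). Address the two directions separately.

Both directions hold; the statement is true.

(⟹) Suppose n ≡ 1 (mod 12). Working modulo 36, n ∈ {1, 13, 25}; for each such r, r³ ≡ 1 (mod 36).

(⟸) Conversely, the residues r modulo 36 with r³ ≡ 1 (mod 36) are exactly {1, 13, 25}, and each is ≡ 1 (mod 12).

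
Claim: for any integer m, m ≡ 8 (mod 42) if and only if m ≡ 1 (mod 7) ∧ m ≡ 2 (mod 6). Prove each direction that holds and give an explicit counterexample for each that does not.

Both implications hold.

(⟹) Suppose m ≡ 8 (mod 42); write m = 42j + 8. Since 7 ∣ 42, reducing mod 7 gives m ≡ 8 ≡ 1 (mod 7); since 6 ∣ 42, reducing mod 6 gives m ≡ 8 ≡ 2 (mod 6).

(⟸) Conversely, if m ≡ 1 (mod 7) and m ≡ 2 (mod 6), then by the Chinese remainder theorem m ≡ 8 (mod 42). This is exactly m ≡ 8 (mod 42).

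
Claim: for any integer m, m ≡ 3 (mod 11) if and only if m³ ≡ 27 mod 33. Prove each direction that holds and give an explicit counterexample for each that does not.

(⇒) This fails: take m = 14. Then 14 ≡ 3 (mod 11), but 14³ = 2744 ≡ 5 (mod 33), not 27.

(⇐) Conversely, the residues r modulo 33 with r³ ≡ 27 (mod 33) are exactly {3}, and each is ≡ 3 (mod 11).

(⇒) fails; (⇐) holds.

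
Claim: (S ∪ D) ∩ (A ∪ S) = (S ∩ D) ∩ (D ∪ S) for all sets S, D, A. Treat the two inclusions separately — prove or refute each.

(⊆) This inclusion fails. Take S = {1}, D = ∅, A = ∅; then 1 ∈ (S ∪ D) ∩ (A ∪ S) but 1 ∉ (S ∩ D) ∩ (D ∪ S).

(⊇) Let x ∈ (S ∩ D) ∩ (D ∪ S). Then either x ∈ S ∩ D and x ∉ A; or x ∈ S ∩ D ∩ A. In each case x ∈ (S ∪ D) ∩ (A ∪ S), so (S ∩ D) ∩ (D ∪ S) ⊆ (S ∪ D) ∩ (A ∪ S).

The sets are not equal: only the reverse inclusion holds.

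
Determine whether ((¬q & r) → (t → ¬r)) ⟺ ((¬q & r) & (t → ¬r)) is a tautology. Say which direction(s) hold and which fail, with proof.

Only the reverse direction holds.

[⇒] This fails. Under r = F, q = F, t = F, the left side is true but the right side is false.

[⇐] Assume the antecedent. If r is true, the antecedent forces (r = T, q = F, t = F), and (¬q & r) → (t → ¬r) holds there. If r is false, the antecedent cannot hold. Either way (¬q & r) → (t → ¬r) holds.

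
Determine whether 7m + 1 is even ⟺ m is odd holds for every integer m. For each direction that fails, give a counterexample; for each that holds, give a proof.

(⇒) Suppose 7m + 1 is even. Since 7 is odd, 7m and m have the same parity, so 7m + 1 ≡ m + 1 (mod 2). As 1 is odd, 7m + 1 is even exactly when m is odd. Thus m is odd.

(⇐) Conversely, suppose m is odd; write m = 2j + 1. Then 7m + 1 = 7·(2j + 1) + 1 = 2·7j + 8, which is even.

Equivalent; both directions hold.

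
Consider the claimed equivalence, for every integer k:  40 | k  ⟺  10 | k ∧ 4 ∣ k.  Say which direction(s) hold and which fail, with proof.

Not equivalent: only (⇒) holds.

(⟸) This fails: take k = 20. Both 10 ∣ 20 and 4 ∣ 20, yet 20 is not a multiple of 40 (since 20 = 0·40 + 20), so 40 ∤ 20.

(⟹) If 40 ∣ k, write k = 40q. Since 40 = 4·10, k = 10·(4q), so 10 ∣ k; and since 40 = 10·4, k = 4·(10q), so 4 ∣ k.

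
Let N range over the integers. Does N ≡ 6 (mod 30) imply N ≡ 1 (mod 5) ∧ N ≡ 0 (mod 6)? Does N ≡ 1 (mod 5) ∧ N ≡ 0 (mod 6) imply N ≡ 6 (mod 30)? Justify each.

(←) If N ≡ 1 (mod 5) and N ≡ 0 (mod 6), then by the Chinese remainder theorem N ≡ 6 (mod 30). This is exactly N ≡ 6 (mod 30).

(→) Suppose N ≡ 6 (mod 30); write N = 30j + 6. Since 5 ∣ 30, reducing mod 5 gives N ≡ 6 ≡ 1 (mod 5); since 6 ∣ 30, reducing mod 6 gives N ≡ 6 ≡ 0 (mod 6).

Equivalent; both directions hold.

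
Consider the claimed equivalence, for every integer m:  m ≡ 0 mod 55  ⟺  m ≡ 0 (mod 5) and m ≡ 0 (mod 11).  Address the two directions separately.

Both directions hold; the statement is true.

[⇒] Suppose m ≡ 0 (mod 55); write m = 55j + 0. Since 5 ∣ 55, reducing mod 5 gives m ≡ 0 (mod 5); since 11 ∣ 55, reducing mod 11 gives m ≡ 0 (mod 11).

[⇐] Conversely, if m ≡ 0 (mod 5) and m ≡ 0 (mod 11), then by the Chinese remainder theorem m ≡ 0 (mod 55). This is exactly m ≡ 0 (mod 55).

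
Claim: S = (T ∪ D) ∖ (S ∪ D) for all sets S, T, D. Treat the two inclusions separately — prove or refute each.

Both inclusions fail.

(⟹) This inclusion fails. Take S = {1}, T = ∅, D = ∅; then 1 ∈ S but 1 ∉ (T ∪ D) ∖ (S ∪ D).

(⟸) This inclusion fails. Take S = ∅, T = {1}, D = ∅; then 1 ∈ (T ∪ D) ∖ (S ∪ D) but 1 ∉ S.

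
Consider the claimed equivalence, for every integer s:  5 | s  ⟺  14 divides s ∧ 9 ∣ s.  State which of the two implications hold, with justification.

(⇒) fails and (⇐) fails.

(⇒) This fails: take s = 5. Certainly 5 ∣ 5, but 14 ∤ 5.

(⇐) This fails: take s = 126. Both 14 ∣ 126 and 9 ∣ 126, yet 126 is not a multiple of 5 (since 126 = 25·5 + 1), so 5 ∤ 126.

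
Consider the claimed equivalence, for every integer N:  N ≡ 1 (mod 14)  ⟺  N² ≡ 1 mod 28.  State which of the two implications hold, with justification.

(⟹) Suppose N ≡ 1 (mod 14). Working modulo 28, N ∈ {1, 15}; for each such r, r² ≡ 1 (mod 28).

(⟸) This fails: take N = 13. Then 13² = 169 ≡ 1 (mod 28), yet 13 ≡ 13 (mod 14), not 1.

(⇒) holds; (⇐) fails.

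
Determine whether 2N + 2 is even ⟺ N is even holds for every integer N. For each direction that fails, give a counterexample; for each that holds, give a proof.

Not equivalent: only (⇐) holds.

Forward direction. This fails: take N = 7. Then 2N + 2 = 16, which is even, yet N = 7 is odd, not even.

Converse. Suppose N is even. Since 2 is even, 2N is even for every N, so 2N + 2 has the same parity as 2, which is even. Hence 2N + 2 is even.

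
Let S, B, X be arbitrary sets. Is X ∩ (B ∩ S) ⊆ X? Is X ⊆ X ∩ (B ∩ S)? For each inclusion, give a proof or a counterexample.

(⊆) holds; (⊇) fails.

(⟹) Let x ∈ X ∩ (B ∩ S). Then x ∈ S ∩ B ∩ X, from which x ∈ X.

(⟸) This inclusion fails. Take S = ∅, B = ∅, X = {1}; then 1 ∈ X but 1 ∉ X ∩ (B ∩ S).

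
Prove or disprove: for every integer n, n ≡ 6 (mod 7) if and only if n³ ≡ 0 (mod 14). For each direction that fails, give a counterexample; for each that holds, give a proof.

Both directions fail.

(⟹) This fails: take n = 6. Then 6 ≡ 6 (mod 7), but 6³ = 216 ≡ 6 (mod 14), not 0.

(⟸) This fails: take n = 0. Then 0³ = 0 ≡ 0 (mod 14), yet 0 ≡ 0 (mod 7), not 6.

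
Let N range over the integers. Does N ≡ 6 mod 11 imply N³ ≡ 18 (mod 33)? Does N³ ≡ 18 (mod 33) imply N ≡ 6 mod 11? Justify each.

Not equivalent: only (⇐) holds.

[⇐] The residues r modulo 33 with r³ ≡ 18 (mod 33) are exactly {6}, and each is ≡ 6 (mod 11).

[⇒] This fails: take N = 17. Then 17 ≡ 6 (mod 11), but 17³ = 4913 ≡ 29 (mod 33), not 18.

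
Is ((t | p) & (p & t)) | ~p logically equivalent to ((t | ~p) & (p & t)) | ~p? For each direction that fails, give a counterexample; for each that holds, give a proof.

Both implications hold.

(→) Assume the antecedent. If t is true, ((t | ~p) & (p & t)) | ~p reduces to true regardless of the other variables. If t is false, the antecedent forces (t = F, p = F), and ((t | ~p) & (p & t)) | ~p holds there. Either way ((t | ~p) & (p & t)) | ~p holds.

(←) Assume the antecedent. If t is true, ((t | p) & (p & t)) | ~p reduces to true regardless of the other variables. If t is false, the antecedent forces (t = F, p = F), and ((t | p) & (p & t)) | ~p holds there. Either way ((t | p) & (p & t)) | ~p holds.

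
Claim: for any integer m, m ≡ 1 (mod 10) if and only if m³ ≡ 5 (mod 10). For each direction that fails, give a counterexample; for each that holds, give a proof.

[⇒] This fails: take m = 1. Then 1 ≡ 1 (mod 10), but 1³ = 1 ≡ 1 (mod 10), not 5.

[⇐] This fails: take m = 5. Then 5³ = 125 ≡ 5 (mod 10), yet 5 ≡ 5 (mod 10), not 1.

Neither implication holds.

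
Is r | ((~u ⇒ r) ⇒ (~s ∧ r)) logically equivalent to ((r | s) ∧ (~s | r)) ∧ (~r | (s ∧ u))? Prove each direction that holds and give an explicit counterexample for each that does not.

(⟹) This fails. Under u = F, s = F, r = F, the left side is true but the right side is false.

(⟸) Assume the antecedent. If u is true, the antecedent forces (u = T, s = T, r = T), and r | ((~u ⇒ r) ⇒ (~s ∧ r)) holds there. If u is false, the antecedent cannot hold. Either way r | ((~u ⇒ r) ⇒ (~s ∧ r)) holds.

Only the reverse direction holds.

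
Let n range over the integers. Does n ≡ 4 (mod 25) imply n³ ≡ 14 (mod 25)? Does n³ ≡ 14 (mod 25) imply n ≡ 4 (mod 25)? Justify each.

The biconditional holds.

(⟹) Suppose n ≡ 4 (mod 25). Write n = 25j + 4. Then (25j + 4)³ = 15625j³ + 7500j² + 1200j + 64 = 25(625j³ + 300j² + 48j + 2) + 14, so n³ ≡ 14 (mod 25).

(⟸) Conversely, suppose n³ ≡ 14 (mod 25). The only residue r in {0, …, 24} with r³ ≡ 14 (mod 25) is r = 4, so n ≡ 4 (mod 25).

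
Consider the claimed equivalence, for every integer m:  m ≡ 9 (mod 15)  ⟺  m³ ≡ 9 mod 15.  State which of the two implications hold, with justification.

Both directions hold.

(⟹) Suppose m ≡ 9 (mod 15). Write m = 15j + 9. Then (15j + 9)³ = 3375j³ + 6075j² + 3645j + 729 = 15(225j³ + 405j² + 243j + 48) + 9, so m³ ≡ 9 (mod 15).

(⟸) Conversely, suppose m³ ≡ 9 (mod 15). The only residue r in {0, …, 14} with r³ ≡ 9 (mod 15) is r = 9, so m ≡ 9 (mod 15).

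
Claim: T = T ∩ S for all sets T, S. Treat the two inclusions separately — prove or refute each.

The sets are not equal: only the reverse inclusion holds.

(⟹) This inclusion fails. Take T = {1}, S = ∅; then 1 ∈ T but 1 ∉ T ∩ S.

(⟸) Let x ∈ T ∩ S. Then x ∈ T ∩ S, from which x ∈ T.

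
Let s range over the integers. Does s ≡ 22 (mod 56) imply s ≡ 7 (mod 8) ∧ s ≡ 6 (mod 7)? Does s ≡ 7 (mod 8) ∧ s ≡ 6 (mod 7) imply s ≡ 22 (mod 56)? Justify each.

Both directions fail.

(→) This fails: s = 22 gives 22 ≡ 22 (mod 56) but 22 ≡ 6 (mod 8), so the conjunction on the right does not hold.

(←) This fails: s = 55 satisfies both congruences on the right (55 ≡ 7 mod 8 and 55 ≡ 6 mod 7) yet 55 ≡ 55 (mod 56), not 22.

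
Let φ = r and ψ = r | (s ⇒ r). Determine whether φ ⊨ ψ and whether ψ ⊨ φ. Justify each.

(←) This fails. Under s = F, r = F, the left side is false but the right side is true.

(→) Assume the antecedent. If s is true, the antecedent forces (s = T, r = T), and r | (s ⇒ r) holds there. If s is false, r | (s ⇒ r) reduces to true regardless of the other variables. Either way r | (s ⇒ r) holds.

(⇒) holds; (⇐) fails.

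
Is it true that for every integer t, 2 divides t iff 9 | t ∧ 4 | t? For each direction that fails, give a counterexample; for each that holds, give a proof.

Only the converse holds.

(⟹) This fails: take t = 2. Certainly 2 ∣ 2, but 9 ∤ 2.

(⟸) Suppose 9 ∣ t and 4 ∣ t. Any common multiple of 9 and 4 is a multiple of their lcm; here gcd(9, 4) = 1, so lcm(9, 4) = 9·4 = 36, so 36 ∣ t. Since 2 ∣ 36, it follows that 2 ∣ t.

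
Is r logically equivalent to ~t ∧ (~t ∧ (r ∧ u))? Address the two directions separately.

The forward direction fails; the converse holds.

(⇐) Assume the antecedent. If t is true, the antecedent cannot hold. If t is false, the antecedent forces (t = F, r = T, u = T), and r holds there. Either way r holds.

(⇒) This fails. Under t = F, r = T, u = F, the left side is true but the right side is false.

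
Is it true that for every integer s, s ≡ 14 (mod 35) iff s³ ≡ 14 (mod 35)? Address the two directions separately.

Both implications hold.

(→) Suppose s ≡ 14 (mod 35). Write s = 35j + 14. Then (35j + 14)³ = 42875j³ + 51450j² + 20580j + 2744 = 35(1225j³ + 1470j² + 588j + 78) + 14, so s³ ≡ 14 (mod 35).

(←) Conversely, suppose s³ ≡ 14 (mod 35). The only residue r in {0, …, 34} with r³ ≡ 14 (mod 35) is r = 14, so s ≡ 14 (mod 35).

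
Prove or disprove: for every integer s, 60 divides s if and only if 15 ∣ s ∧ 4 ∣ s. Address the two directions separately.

Both implications hold.

Forward direction. If 60 ∣ s, write s = 60q. Since 60 = 4·15, s = 15·(4q), so 15 ∣ s; and since 60 = 15·4, s = 4·(15q), so 4 ∣ s.

Converse. Suppose 15 ∣ s and 4 ∣ s. Any common multiple of 15 and 4 is a multiple of their lcm; here gcd(15, 4) = 1, so lcm(15, 4) = 15·4 = 60, so 60 ∣ s.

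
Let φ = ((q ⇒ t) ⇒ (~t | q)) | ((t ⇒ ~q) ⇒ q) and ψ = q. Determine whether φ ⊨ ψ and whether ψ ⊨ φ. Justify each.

(→) This fails. Under t = F, q = F, the left side is true but the right side is false.

(←) Assume the antecedent. If t is true, the antecedent forces (t = T, q = T), and the consequent holds there. If t is false, the consequent reduces to true regardless of the other variables. Either way the consequent holds.

Only the reverse direction holds.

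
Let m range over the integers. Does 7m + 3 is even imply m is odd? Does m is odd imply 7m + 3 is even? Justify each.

[⇒] Suppose 7m + 3 is even. Since 7 is odd, 7m and m have the same parity, so 7m + 3 ≡ m + 3 (mod 2). As 3 is odd, 7m + 3 is even exactly when m is odd. Thus m is odd.

[⇐] Conversely, suppose m is odd; write m = 2j + 1. Then 7m + 3 = 7·(2j + 1) + 3 = 2·7j + 10, which is even.

Both directions hold.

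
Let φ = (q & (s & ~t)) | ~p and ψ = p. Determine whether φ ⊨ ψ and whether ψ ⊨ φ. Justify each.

(⇒) fails and (⇐) fails.

(⇒) This fails. Under q = F, p = F, t = F, s = F, the left side is true but the right side is false.

(⇐) This fails. Under q = F, p = T, t = F, s = F, the left side is false but the right side is true.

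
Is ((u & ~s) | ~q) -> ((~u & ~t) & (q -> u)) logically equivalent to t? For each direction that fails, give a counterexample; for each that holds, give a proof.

[⇒] This fails. Under s = F, q = F, t = F, u = F, the left side is true but the right side is false.

[⇐] This fails. Under s = F, q = F, t = T, u = F, the left side is false but the right side is true.

(⇒) fails and (⇐) fails.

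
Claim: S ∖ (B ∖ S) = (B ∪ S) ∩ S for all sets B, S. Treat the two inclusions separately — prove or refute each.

(⟹) Let x ∈ S ∖ (B ∖ S). Then either x ∈ S and x ∉ B; or x ∈ B ∩ S. In each case x ∈ (B ∪ S) ∩ S, so S ∖ (B ∖ S) ⊆ (B ∪ S) ∩ S.

(⟸) Let x ∈ (B ∪ S) ∩ S. Then either x ∈ S and x ∉ B; or x ∈ B ∩ S. In each case x ∈ S ∖ (B ∖ S), so (B ∪ S) ∩ S ⊆ S ∖ (B ∖ S).

Both inclusions hold; the sets are equal.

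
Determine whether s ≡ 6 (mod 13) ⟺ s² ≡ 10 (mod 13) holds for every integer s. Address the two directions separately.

Only the forward direction holds.

[⇐] This fails: take s = 7. Then 7² = 49 ≡ 10 (mod 13), yet 7 ≡ 7 (mod 13), not 6.

[⇒] Suppose s ≡ 6 (mod 13). Write s = 13j + 6. Then (13j + 6)² = 169j² + 156j + 36 = 13(13j² + 12j + 2) + 10, so s² ≡ 10 (mod 13).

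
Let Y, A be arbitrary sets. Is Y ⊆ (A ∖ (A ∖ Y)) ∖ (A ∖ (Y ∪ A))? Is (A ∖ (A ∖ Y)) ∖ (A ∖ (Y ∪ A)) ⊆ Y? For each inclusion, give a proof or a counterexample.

(⟹) This inclusion fails. Take Y = {1}, A = ∅; then 1 ∈ Y but 1 ∉ (A ∖ (A ∖ Y)) ∖ (A ∖ (Y ∪ A)).

(⟸) Let x ∈ (A ∖ (A ∖ Y)) ∖ (A ∖ (Y ∪ A)). Then x ∈ Y ∩ A, from which x ∈ Y.

The sets are not equal: only the reverse inclusion holds.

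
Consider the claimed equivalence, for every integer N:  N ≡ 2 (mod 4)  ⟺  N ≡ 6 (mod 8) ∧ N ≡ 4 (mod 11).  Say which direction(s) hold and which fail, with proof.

[⇒] This fails: N = 2 gives 2 ≡ 2 (mod 4) but 2 ≡ 2 (mod 8), so the conjunction on the right does not hold.

[⇐] Conversely, if N ≡ 6 (mod 8) and N ≡ 4 (mod 11), then by the Chinese remainder theorem N ≡ 70 (mod 88). Since 70 ≡ 2 (mod 4) and 4 ∣ 88, we get N ≡ 2 (mod 4).

Only the converse holds.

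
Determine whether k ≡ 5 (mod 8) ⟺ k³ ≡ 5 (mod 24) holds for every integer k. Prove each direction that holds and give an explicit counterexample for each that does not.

[⇒] This fails: take k = 13. Then 13 ≡ 5 (mod 8), but 13³ = 2197 ≡ 13 (mod 24), not 5.

[⇐] Conversely, the residues r modulo 24 with r³ ≡ 5 (mod 24) are exactly {5}, and each is ≡ 5 (mod 8).

(⇒) fails; (⇐) holds.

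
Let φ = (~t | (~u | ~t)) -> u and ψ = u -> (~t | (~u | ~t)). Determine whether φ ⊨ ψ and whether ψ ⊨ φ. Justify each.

Forward direction. This fails. Under u = T, t = T, the left side is true but the right side is false.

Converse. This fails. Under u = F, t = F, the left side is false but the right side is true.

Both directions fail.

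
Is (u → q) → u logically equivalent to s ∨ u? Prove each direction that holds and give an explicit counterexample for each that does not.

(⟹) Assume the antecedent. If q is true, the antecedent forces (q = T, u = T, s = F) or (q = T, u = T, s = T), and s ∨ u holds there. If q is false, the antecedent forces (q = F, u = T, s = F) or (q = F, u = T, s = T), and s ∨ u holds there. Either way s ∨ u holds.

(⟸) This fails. Under q = F, u = F, s = T, the left side is false but the right side is true.

Only the forward direction holds.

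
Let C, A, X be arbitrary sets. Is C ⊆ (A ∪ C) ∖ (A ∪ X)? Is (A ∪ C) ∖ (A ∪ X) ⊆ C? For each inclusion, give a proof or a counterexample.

(⟸) Let x ∈ (A ∪ C) ∖ (A ∪ X). Then x ∈ C and x ∉ A, X, from which x ∈ C.

(⟹) This inclusion fails. Take C = {1}, A = {1}, X = ∅; then 1 ∈ C but 1 ∉ (A ∪ C) ∖ (A ∪ X).

The sets are not equal: only the reverse inclusion holds.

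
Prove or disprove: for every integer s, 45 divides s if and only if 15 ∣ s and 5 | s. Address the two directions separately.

(⟸) This fails: take s = 15. Both 15 ∣ 15 and 5 ∣ 15, yet 15 is not a multiple of 45 (since 15 = 0·45 + 15), so 45 ∤ 15.

(⟹) If 45 ∣ s, write s = 45q. Since 45 = 3·15, s = 15·(3q), so 15 ∣ s; and since 45 = 9·5, s = 5·(9q), so 5 ∣ s.

Not equivalent: only (⇒) holds.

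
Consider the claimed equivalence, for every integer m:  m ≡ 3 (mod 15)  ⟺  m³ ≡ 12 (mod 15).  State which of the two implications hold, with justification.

[⇒] Suppose m ≡ 3 (mod 15). Write m = 15j + 3. Then (15j + 3)³ = 3375j³ + 2025j² + 405j + 27 = 15(225j³ + 135j² + 27j + 1) + 12, so m³ ≡ 12 (mod 15).

[⇐] Conversely, suppose m³ ≡ 12 (mod 15). The only residue r in {0, …, 14} with r³ ≡ 12 (mod 15) is r = 3, so m ≡ 3 (mod 15).

Equivalent; both directions hold.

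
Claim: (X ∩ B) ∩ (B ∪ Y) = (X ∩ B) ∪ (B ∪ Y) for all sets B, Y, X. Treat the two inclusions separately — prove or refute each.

Forward inclusion. Let x ∈ (X ∩ B) ∩ (B ∪ Y). Then either x ∈ B ∩ X and x ∉ Y; or x ∈ B ∩ Y ∩ X. In each case x ∈ (X ∩ B) ∪ (B ∪ Y), so (X ∩ B) ∩ (B ∪ Y) ⊆ (X ∩ B) ∪ (B ∪ Y).

Reverse inclusion. This inclusion fails. Take B = {1}, Y = ∅, X = ∅; then 1 ∈ (X ∩ B) ∪ (B ∪ Y) but 1 ∉ (X ∩ B) ∩ (B ∪ Y).

Only the forward inclusion holds.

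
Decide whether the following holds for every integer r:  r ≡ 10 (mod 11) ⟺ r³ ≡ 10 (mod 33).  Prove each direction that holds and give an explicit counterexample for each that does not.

Forward direction. This fails: take r = 21. Then 21 ≡ 10 (mod 11), but 21³ = 9261 ≡ 21 (mod 33), not 10.

Converse. The residues r modulo 33 with r³ ≡ 10 (mod 33) are exactly {10}, and each is ≡ 10 (mod 11).

Only the converse holds.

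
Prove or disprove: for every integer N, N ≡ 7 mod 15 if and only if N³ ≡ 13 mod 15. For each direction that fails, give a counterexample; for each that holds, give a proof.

Converse. Suppose N³ ≡ 13 (mod 15). The only residue r in {0, …, 14} with r³ ≡ 13 (mod 15) is r = 7, so N ≡ 7 (mod 15).

Forward direction. Suppose N ≡ 7 mod 15. Write N = 15j + 7. Then (15j + 7)³ = 3375j³ + 4725j² + 2205j + 343 = 15(225j³ + 315j² + 147j + 22) + 13, so N³ ≡ 13 (mod 15).

Both directions hold; the statement is true.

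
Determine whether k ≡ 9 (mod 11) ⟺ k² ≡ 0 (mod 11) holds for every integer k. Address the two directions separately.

Neither direction holds.

Forward direction. This fails: take k = 9. Then 9 ≡ 9 (mod 11), but 9² = 81 ≡ 4 (mod 11), not 0.

Converse. This fails: take k = 0. Then 0² = 0 ≡ 0 (mod 11), yet 0 ≡ 0 (mod 11), not 9.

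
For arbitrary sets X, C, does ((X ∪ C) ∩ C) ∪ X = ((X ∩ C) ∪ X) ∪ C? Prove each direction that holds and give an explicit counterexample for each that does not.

Both inclusions hold; the sets are equal.

(⊇) Let x ∈ ((X ∩ C) ∪ X) ∪ C. Then either x ∈ X and x ∉ C; or x ∈ C and x ∉ X; or x ∈ X ∩ C. In each case x ∈ ((X ∪ C) ∩ C) ∪ X, so ((X ∩ C) ∪ X) ∪ C ⊆ ((X ∪ C) ∩ C) ∪ X.

(⊆) Let x ∈ ((X ∪ C) ∩ C) ∪ X. Then either x ∈ X and x ∉ C; or x ∈ C and x ∉ X; or x ∈ X ∩ C. In each case x ∈ ((X ∩ C) ∪ X) ∪ C, so ((X ∪ C) ∩ C) ∪ X ⊆ ((X ∩ C) ∪ X) ∪ C.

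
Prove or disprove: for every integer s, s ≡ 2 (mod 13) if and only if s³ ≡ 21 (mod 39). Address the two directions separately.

(⇒) This fails: take s = 2. Then 2 ≡ 2 (mod 13), but 2³ = 8 ≡ 8 (mod 39), not 21.

(⇐) This fails: take s = 6. Then 6³ = 216 ≡ 21 (mod 39), yet 6 ≡ 6 (mod 13), not 2.

Neither direction holds.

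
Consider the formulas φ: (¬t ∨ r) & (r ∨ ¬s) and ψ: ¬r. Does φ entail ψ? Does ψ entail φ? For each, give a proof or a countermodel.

Neither direction holds.

(⟹) This fails. Under t = F, s = F, r = T, the left side is true but the right side is false.

(⟸) This fails. Under t = T, s = F, r = F, the left side is false but the right side is true.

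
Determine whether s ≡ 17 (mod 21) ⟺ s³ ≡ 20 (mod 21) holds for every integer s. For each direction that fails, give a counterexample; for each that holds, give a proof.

Not equivalent: only (⇒) holds.

Forward direction. Suppose s ≡ 17 (mod 21). Write s = 21j + 17. Then (21j + 17)³ = 9261j³ + 22491j² + 18207j + 4913 = 21(441j³ + 1071j² + 867j + 233) + 20, so s³ ≡ 20 (mod 21).

Converse. This fails: take s = 5. Then 5³ = 125 ≡ 20 (mod 21), yet 5 ≡ 5 (mod 21), not 17.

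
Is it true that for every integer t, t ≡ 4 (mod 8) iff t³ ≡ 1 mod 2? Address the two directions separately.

Forward direction. This fails: take t = 4. Then 4 ≡ 4 (mod 8), but 4³ = 64 ≡ 0 (mod 2), not 1.

Converse. This fails: take t = 1. Then 1³ = 1 ≡ 1 (mod 2), yet 1 ≡ 1 (mod 8), not 4.

Neither implication holds.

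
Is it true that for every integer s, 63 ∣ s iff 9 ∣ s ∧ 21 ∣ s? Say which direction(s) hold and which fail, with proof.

Both implications hold.

(⇒) If 63 ∣ s, write s = 63q. Since 63 = 7·9, s = 9·(7q), so 9 ∣ s; and since 63 = 3·21, s = 21·(3q), so 21 ∣ s.

(⇐) Suppose 9 ∣ s and 21 ∣ s. Any common multiple of 9 and 21 is a multiple of their lcm; here lcm(9, 21) = 9·21/gcd(9, 21) = 189/3 = 63, so 63 ∣ s.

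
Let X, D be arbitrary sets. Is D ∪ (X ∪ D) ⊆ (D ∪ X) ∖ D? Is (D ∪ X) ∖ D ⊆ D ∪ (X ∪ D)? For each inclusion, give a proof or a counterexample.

Forward inclusion. This inclusion fails. Take X = ∅, D = {1}; then 1 ∈ D ∪ (X ∪ D) but 1 ∉ (D ∪ X) ∖ D.

Reverse inclusion. Let x ∈ (D ∪ X) ∖ D. Then x ∈ X and x ∉ D, from which x ∈ D ∪ (X ∪ D).

The sets are not equal: only the reverse inclusion holds.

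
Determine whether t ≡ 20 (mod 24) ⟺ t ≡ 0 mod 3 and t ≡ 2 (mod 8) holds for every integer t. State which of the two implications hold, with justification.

[⇒] This fails: t = 20 gives 20 ≡ 20 (mod 24) but 20 ≡ 2 (mod 3), so the conjunction on the right does not hold.

[⇐] This fails: t = 18 satisfies both congruences on the right (18 ≡ 0 mod 3 and 18 ≡ 2 mod 8) yet 18 ≡ 18 (mod 24), not 20.

Neither implication holds.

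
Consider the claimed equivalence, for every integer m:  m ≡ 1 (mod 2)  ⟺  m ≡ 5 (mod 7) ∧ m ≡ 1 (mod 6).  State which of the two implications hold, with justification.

(⟸) If m ≡ 5 (mod 7) and m ≡ 1 (mod 6), then by the Chinese remainder theorem m ≡ 19 (mod 42). Since 19 ≡ 1 (mod 2) and 2 ∣ 42, we get m ≡ 1 (mod 2).

(⟹) This fails: m = 1 gives 1 ≡ 1 (mod 2) but 1 ≡ 1 (mod 7), so the conjunction on the right does not hold.

The forward direction fails; the converse holds.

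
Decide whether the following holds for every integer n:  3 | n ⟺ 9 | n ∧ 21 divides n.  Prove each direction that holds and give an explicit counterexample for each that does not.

Only the converse holds.

[⇒] This fails: take n = 3. Certainly 3 ∣ 3, but 9 ∤ 3.

[⇐] Suppose 9 ∣ n and 21 ∣ n. Any common multiple of 9 and 21 is a multiple of their lcm; here lcm(9, 21) = 9·21/gcd(9, 21) = 189/3 = 63, so 63 ∣ n. Since 3 ∣ 63, it follows that 3 ∣ n.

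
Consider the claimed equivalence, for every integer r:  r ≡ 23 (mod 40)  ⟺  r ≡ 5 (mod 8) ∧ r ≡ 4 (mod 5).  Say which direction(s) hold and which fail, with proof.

(⇒) fails and (⇐) fails.

(→) This fails: r = 23 gives 23 ≡ 23 (mod 40) but 23 ≡ 7 (mod 8), so the conjunction on the right does not hold.

(←) This fails: r = 29 satisfies both congruences on the right (29 ≡ 5 mod 8 and 29 ≡ 4 mod 5) yet 29 ≡ 29 (mod 40), not 23.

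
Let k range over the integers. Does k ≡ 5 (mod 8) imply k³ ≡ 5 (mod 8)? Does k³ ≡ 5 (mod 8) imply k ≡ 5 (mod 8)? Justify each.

Equivalent; both directions hold.

(⟹) Suppose k ≡ 5 (mod 8). Write k = 8j + 5. Then (8j + 5)³ = 512j³ + 960j² + 600j + 125 = 8(64j³ + 120j² + 75j + 15) + 5, so k³ ≡ 5 (mod 8).

(⟸) For the converse, argue contrapositively. If k ≢ 5 (mod 8), then k is congruent to one of 0, 1, 2, 3, 4, 6, 7 modulo 8, and these give k³ ≡ 0, 1, 0, 3, 0, 0, 7 respectively — never 5.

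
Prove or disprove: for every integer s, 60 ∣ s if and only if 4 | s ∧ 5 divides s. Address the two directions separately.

(⇒) If 60 ∣ s, write s = 60q. Since 60 = 15·4, s = 4·(15q), so 4 ∣ s; and since 60 = 12·5, s = 5·(12q), so 5 ∣ s.

(⇐) This fails: take s = 20. Both 4 ∣ 20 and 5 ∣ 20, yet 20 is not a multiple of 60 (since 20 = 0·60 + 20), so 60 ∤ 20.

Only the forward implication holds.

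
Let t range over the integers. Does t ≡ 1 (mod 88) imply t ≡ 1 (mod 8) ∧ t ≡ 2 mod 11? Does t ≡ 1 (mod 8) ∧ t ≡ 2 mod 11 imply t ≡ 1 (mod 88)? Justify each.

Neither direction holds.

(→) This fails: t = 1 gives 1 ≡ 1 (mod 88) but 1 ≡ 1 (mod 11), so the conjunction on the right does not hold.

(←) This fails: t = 57 satisfies both congruences on the right (57 ≡ 1 mod 8 and 57 ≡ 2 mod 11) yet 57 ≡ 57 (mod 88), not 1.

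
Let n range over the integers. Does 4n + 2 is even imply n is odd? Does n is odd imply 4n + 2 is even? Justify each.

[⇒] This fails: take n = 0. Then 4n + 2 = 2, which is even, yet n = 0 is even, not odd.

[⇐] Suppose n is odd. Since 4 is even, 4n is even for every n, so 4n + 2 has the same parity as 2, which is even. Hence 4n + 2 is even.

Only the converse holds.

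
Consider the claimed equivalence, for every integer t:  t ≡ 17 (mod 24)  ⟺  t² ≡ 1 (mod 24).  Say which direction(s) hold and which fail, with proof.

Not equivalent: only (⇒) holds.

(→) Suppose t ≡ 17 (mod 24). Write t = 24j + 17. Then (24j + 17)² = 576j² + 816j + 289 = 24(24j² + 34j + 12) + 1, so t² ≡ 1 (mod 24).

(←) This fails: take t = 1. Then 1² = 1 ≡ 1 (mod 24), yet 1 ≡ 1 (mod 24), not 17.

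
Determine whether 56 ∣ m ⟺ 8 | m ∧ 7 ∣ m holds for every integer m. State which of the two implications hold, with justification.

Both directions hold; the statement is true.

[⇒] If 56 ∣ m, write m = 56q. Since 56 = 7·8, m = 8·(7q), so 8 ∣ m; and since 56 = 8·7, m = 7·(8q), so 7 ∣ m.

[⇐] Suppose 8 ∣ m and 7 ∣ m. Any common multiple of 8 and 7 is a multiple of their lcm; here gcd(8, 7) = 1, so lcm(8, 7) = 8·7 = 56, so 56 ∣ m.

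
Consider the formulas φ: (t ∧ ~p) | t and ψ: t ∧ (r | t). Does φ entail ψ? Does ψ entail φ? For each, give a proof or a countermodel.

Both implications hold.

(⇒) Assume the antecedent. If t is true, t ∧ (r | t) reduces to true regardless of the other variables. If t is false, the antecedent cannot hold. Either way t ∧ (r | t) holds.

(⇐) Assume the antecedent. If t is true, (t ∧ ~p) | t reduces to true regardless of the other variables. If t is false, the antecedent cannot hold. Either way (t ∧ ~p) | t holds.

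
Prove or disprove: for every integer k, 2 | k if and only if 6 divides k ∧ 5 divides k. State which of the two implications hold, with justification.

Converse. Suppose 6 ∣ k and 5 ∣ k. Any common multiple of 6 and 5 is a multiple of their lcm; here gcd(6, 5) = 1, so lcm(6, 5) = 6·5 = 30, so 30 ∣ k. Since 2 ∣ 30, it follows that 2 ∣ k.

Forward direction. This fails: take k = 2. Certainly 2 ∣ 2, but 6 ∤ 2.

Only the converse holds.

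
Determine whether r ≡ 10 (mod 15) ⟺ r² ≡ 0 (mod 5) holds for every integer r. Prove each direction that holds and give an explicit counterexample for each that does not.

Only the forward direction holds.

(⇒) Suppose r ≡ 10 (mod 15). Then r² ≡ 10² = 100 (mod 15), and since 5 ∣ 15, also r² ≡ 0 (mod 5).

(⇐) This fails: take r = 0. Then 0² = 0 ≡ 0 (mod 5), yet 0 ≡ 0 (mod 15), not 10.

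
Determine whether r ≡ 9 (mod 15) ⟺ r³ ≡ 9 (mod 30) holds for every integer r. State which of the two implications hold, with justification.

Only the converse holds.

Converse. The residues r modulo 30 with r³ ≡ 9 (mod 30) are exactly {9}, and each is ≡ 9 (mod 15).

Forward direction. This fails: take r = 24. Then 24 ≡ 9 (mod 15), but 24³ = 13824 ≡ 24 (mod 30), not 9.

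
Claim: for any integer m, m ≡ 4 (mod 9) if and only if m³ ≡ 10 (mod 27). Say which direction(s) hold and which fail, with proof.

[⇒] Suppose m ≡ 4 (mod 9). Working modulo 27, m ∈ {4, 13, 22}; for each such r, r³ ≡ 10 (mod 27).

[⇐] Conversely, the residues r modulo 27 with r³ ≡ 10 (mod 27) are exactly {4, 13, 22}, and each is ≡ 4 (mod 9).

Both directions hold; the statement is true.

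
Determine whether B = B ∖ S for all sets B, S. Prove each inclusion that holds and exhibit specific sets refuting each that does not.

The sets are not equal: only the reverse inclusion holds.

(⊆) This inclusion fails. Take B = {1}, S = {1}; then 1 ∈ B but 1 ∉ B ∖ S.

(⊇) Let x ∈ B ∖ S. Then x ∈ B and x ∉ S, from which x ∈ B.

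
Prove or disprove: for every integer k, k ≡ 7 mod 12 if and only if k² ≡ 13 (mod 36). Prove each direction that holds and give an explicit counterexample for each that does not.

Both directions fail.

Forward direction. This fails: take k = 19. Then 19 ≡ 7 (mod 12), but 19² = 361 ≡ 1 (mod 36), not 13.

Converse. This fails: take k = 11. Then 11² = 121 ≡ 13 (mod 36), yet 11 ≡ 11 (mod 12), not 7.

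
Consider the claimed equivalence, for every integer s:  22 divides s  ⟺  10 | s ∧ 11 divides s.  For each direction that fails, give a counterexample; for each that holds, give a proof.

Not equivalent: only (⇐) holds.

Forward direction. This fails: take s = 22. Certainly 22 ∣ 22, but 10 ∤ 22.

Converse. Suppose 10 ∣ s and 11 ∣ s. Any common multiple of 10 and 11 is a multiple of their lcm; here gcd(10, 11) = 1, so lcm(10, 11) = 10·11 = 110, so 110 ∣ s. Since 22 ∣ 110, it follows that 22 ∣ s.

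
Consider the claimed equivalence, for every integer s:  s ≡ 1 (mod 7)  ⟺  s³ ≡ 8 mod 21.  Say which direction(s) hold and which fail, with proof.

Both directions fail.

(⇒) This fails: take s = 1. Then 1 ≡ 1 (mod 7), but 1³ = 1 ≡ 1 (mod 21), not 8.

(⇐) This fails: take s = 2. Then 2³ = 8 ≡ 8 (mod 21), yet 2 ≡ 2 (mod 7), not 1.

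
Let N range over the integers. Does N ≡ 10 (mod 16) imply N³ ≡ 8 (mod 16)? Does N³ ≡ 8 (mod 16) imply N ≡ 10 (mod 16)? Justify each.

Not equivalent: only (⇒) holds.

[⇒] Suppose N ≡ 10 (mod 16). Write N = 16j + 10. Then (16j + 10)³ = 4096j³ + 7680j² + 4800j + 1000 = 16(256j³ + 480j² + 300j + 62) + 8, so N³ ≡ 8 (mod 16).

[⇐] This fails: take N = 2. Then 2³ = 8 ≡ 8 (mod 16), yet 2 ≡ 2 (mod 16), not 10.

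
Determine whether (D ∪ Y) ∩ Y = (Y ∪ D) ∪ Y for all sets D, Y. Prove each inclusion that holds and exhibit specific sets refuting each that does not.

Forward inclusion. Let x ∈ (D ∪ Y) ∩ Y. Then either x ∈ Y and x ∉ D; or x ∈ D ∩ Y. In each case x ∈ (Y ∪ D) ∪ Y, so (D ∪ Y) ∩ Y ⊆ (Y ∪ D) ∪ Y.

Reverse inclusion. This inclusion fails. Take D = {1}, Y = ∅; then 1 ∈ (Y ∪ D) ∪ Y but 1 ∉ (D ∪ Y) ∩ Y.

Only the forward inclusion holds.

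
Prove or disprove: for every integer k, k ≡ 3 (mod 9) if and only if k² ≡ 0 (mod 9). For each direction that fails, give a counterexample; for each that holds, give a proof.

Only the forward direction holds.

(⇒) Suppose k ≡ 3 (mod 9). Write k = 9j + 3. Then (9j + 3)² = 81j² + 54j + 9 = 9(9j² + 6j + 1) + 0, so k² ≡ 0 (mod 9).

(⇐) This fails: take k = 0. Then 0² = 0 ≡ 0 (mod 9), yet 0 ≡ 0 (mod 9), not 3.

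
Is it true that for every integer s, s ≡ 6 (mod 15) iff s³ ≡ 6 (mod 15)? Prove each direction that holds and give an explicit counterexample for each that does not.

Equivalent; both directions hold.

(→) Suppose s ≡ 6 (mod 15). Write s = 15j + 6. Then (15j + 6)³ = 3375j³ + 4050j² + 1620j + 216 = 15(225j³ + 270j² + 108j + 14) + 6, so s³ ≡ 6 (mod 15).

(←) Conversely, suppose s³ ≡ 6 (mod 15). The only residue r in {0, …, 14} with r³ ≡ 6 (mod 15) is r = 6, so s ≡ 6 (mod 15).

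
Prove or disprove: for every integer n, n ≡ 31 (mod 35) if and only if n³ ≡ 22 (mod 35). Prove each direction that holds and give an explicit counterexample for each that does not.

(→) This fails: take n = 31. Then 31 ≡ 31 (mod 35), but 31³ = 29791 ≡ 6 (mod 35), not 22.

(←) This fails: take n = 8. Then 8³ = 512 ≡ 22 (mod 35), yet 8 ≡ 8 (mod 35), not 31.

Neither implication holds.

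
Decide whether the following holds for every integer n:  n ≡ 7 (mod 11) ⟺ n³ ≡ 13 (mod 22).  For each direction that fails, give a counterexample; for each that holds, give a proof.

(→) This fails: take n = 18. Then 18 ≡ 7 (mod 11), but 18³ = 5832 ≡ 2 (mod 22), not 13.

(←) Conversely, the residues r modulo 22 with r³ ≡ 13 (mod 22) are exactly {7}, and each is ≡ 7 (mod 11).

(⇒) fails; (⇐) holds.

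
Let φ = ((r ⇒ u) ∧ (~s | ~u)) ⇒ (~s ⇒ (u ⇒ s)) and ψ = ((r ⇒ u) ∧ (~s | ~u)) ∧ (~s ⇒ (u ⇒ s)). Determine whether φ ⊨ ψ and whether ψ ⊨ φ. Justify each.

The forward direction fails; the converse holds.

[⇐] Assume the antecedent. If s is true, the consequent reduces to true regardless of the other variables. If s is false, the antecedent forces (s = F, r = F, u = F), and the consequent holds there. Either way the consequent holds.

[⇒] This fails. Under s = F, r = T, u = F, the left side is true but the right side is false.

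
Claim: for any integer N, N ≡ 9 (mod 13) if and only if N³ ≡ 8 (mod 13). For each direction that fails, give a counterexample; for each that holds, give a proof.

(⇒) fails and (⇐) fails.

[⇒] This fails: take N = 9. Then 9 ≡ 9 (mod 13), but 9³ = 729 ≡ 1 (mod 13), not 8.

[⇐] This fails: take N = 2. Then 2³ = 8 ≡ 8 (mod 13), yet 2 ≡ 2 (mod 13), not 9.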